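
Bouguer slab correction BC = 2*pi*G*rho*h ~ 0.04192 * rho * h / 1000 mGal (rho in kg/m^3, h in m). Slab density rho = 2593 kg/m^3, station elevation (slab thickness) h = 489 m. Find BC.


BC = 0.04192 * rho * h / 1000
= 0.04192 * 2593 * 489 / 1000
= 53.1536 mGal

53.1536


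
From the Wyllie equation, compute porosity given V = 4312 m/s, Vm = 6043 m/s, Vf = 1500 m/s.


1/V - 1/Vm = 1/4312 - 1/6043 = 6.643e-05
1/Vf - 1/Vm = 1/1500 - 1/6043 = 0.00050119
phi = 6.643e-05 / 0.00050119 = 0.1325

0.1325


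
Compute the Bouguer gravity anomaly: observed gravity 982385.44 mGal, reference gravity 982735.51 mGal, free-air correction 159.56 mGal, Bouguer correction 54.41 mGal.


BA = g_obs - g_ref + FAC - BC
= 982385.44 - 982735.51 + 159.56 - 54.41
= -244.92 mGal

-244.92


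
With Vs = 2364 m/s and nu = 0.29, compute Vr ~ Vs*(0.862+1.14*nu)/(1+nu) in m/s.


Numerator factor = 0.862 + 1.14*0.29 = 1.1926
Denominator = 1 + 0.29 = 1.29
Vr = 2364 * 1.1926 / 1.29 = 2185.51 m/s

2185.51


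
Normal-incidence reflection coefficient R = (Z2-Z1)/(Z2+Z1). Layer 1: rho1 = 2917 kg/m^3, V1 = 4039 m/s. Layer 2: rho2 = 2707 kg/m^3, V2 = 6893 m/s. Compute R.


Z1 = 2917 * 4039 = 11781763
Z2 = 2707 * 6893 = 18659351
R = (18659351 - 11781763) / (18659351 + 11781763) = 6877588 / 30441114 = 0.2259

0.2259


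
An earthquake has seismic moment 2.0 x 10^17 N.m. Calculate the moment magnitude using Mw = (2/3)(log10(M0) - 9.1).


log10(M0) = log10(2.0 x 10^17) = 17.301
Mw = 2/3 * (17.301 - 9.1)
= 2/3 * 8.201
= 5.47

5.47


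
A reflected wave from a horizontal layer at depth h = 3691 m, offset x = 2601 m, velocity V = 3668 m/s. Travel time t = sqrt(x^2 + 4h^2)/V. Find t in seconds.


x^2 + 4h^2 = 2601^2 + 4*3691^2 = 6765201 + 54493924 = 61259125
sqrt(61259125) = 7826.8209
t = 7826.8209 / 3668 = 2.1338 s

2.1338


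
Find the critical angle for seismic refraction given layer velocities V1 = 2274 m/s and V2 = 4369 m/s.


V1/V2 = 2274/4369 = 0.520485
theta_c = arcsin(0.520485) = 31.3648 degrees

31.3648


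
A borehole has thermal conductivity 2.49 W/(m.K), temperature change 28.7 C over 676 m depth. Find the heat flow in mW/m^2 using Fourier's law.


q = k * dT / dz * 1000
= 2.49 * 28.7 / 676 * 1000
= 0.105714 * 1000
= 105.7145 mW/m^2

105.7145


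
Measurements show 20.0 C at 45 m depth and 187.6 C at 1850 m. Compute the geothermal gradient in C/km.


dT = 187.6 - 20.0 = 167.6 C
dz = 1850 - 45 = 1805 m
gradient = dT/dz * 1000 = 167.6/1805 * 1000 = 92.8532 C/km

92.8532


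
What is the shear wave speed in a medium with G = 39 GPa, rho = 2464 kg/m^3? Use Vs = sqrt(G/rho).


Convert G to Pa: G = 39e9 Pa
Compute G/rho = 39e9 / 2464 = 15827922.0779
Vs = sqrt(15827922.0779) = 3978.43 m/s

3978.43


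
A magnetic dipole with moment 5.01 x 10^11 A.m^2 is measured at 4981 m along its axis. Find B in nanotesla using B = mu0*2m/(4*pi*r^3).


m = 5.01 x 10^11 = 501000000000 A.m^2
2m = 1002000000000 A.m^2
r^3 = 4981^3 = 123580408141
B = (4pi*10^-7) * 1002000000000 / (4*pi * 123580408141) * 1e9
= 1259150.335559 / 1552957209373.58 * 1e9
= 810.8081 nT

810.8081


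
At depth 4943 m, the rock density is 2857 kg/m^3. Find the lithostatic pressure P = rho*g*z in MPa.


P = rho * g * z / 1e6
= 2857 * 9.81 * 4943 / 1e6
= 138538301.31 / 1e6
= 138.5383 MPa

138.5383


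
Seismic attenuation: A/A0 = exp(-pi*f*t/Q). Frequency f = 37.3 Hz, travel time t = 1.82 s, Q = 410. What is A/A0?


pi*f*t/Q = pi*37.3*1.82/410 = 0.520171
A/A0 = exp(-0.520171) = 0.594419

0.594419


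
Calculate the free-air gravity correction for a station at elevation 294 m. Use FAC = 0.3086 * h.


FAC = 0.3086 * h
= 0.3086 * 294
= 90.7284 mGal

90.7284


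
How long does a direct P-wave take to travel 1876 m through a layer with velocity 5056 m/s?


t = x / V
= 1876 / 5056
= 0.371 s

0.371


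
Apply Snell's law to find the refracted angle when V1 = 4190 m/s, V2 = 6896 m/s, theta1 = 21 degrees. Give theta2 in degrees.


sin(theta1) = sin(21 deg) = 0.358368
sin(theta2) = V2/V1 * sin(theta1) = 6896/4190 * 0.358368 = 0.58981
theta2 = arcsin(0.58981) = 36.1436 degrees

36.1436


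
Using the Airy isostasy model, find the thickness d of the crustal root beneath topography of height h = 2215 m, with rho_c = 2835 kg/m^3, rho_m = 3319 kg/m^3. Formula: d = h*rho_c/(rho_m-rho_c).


rho_m - rho_c = 3319 - 2835 = 484
d = 2215 * 2835 / 484
= 6279525 / 484
= 12974.23 m

12974.23


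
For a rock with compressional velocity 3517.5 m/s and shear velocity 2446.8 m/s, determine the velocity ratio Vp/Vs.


Vp/Vs = 3517.5 / 2446.8
= 1.4376

1.4376


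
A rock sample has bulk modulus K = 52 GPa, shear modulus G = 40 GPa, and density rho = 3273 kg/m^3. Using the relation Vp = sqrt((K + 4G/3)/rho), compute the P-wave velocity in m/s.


First compute the effective modulus:
K + 4G/3 = 52e9 + 4*40e9/3 = 105333333333.33 Pa
Then divide by density:
105333333333.33 / 3273 = 32182503.3099 Pa/(kg/m^3)
Take the square root:
Vp = sqrt(32182503.3099) = 5672.96 m/s

5672.96


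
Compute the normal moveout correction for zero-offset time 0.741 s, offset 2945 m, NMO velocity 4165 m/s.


x/Vnmo = 2945/4165 = 0.707083
(x/Vnmo)^2 = 0.499966
t0^2 = 0.549081
sqrt(0.549081 + 0.499966) = 1.02423
dt = 1.02423 - 0.741 = 0.28323

0.28323


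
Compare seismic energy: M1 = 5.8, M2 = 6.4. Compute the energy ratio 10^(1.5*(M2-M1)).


M2 - M1 = 6.4 - 5.8 = 0.6
1.5 * 0.6 = 0.9
ratio = 10^0.9 = 7.94

7.94


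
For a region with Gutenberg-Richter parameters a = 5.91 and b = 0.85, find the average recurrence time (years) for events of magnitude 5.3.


log10(N) = 5.91 - 0.85*5.3 = 1.405
N = 10^1.405 = 25.409727
T = 1/N = 1/25.409727 = 0.0394 years

0.0394


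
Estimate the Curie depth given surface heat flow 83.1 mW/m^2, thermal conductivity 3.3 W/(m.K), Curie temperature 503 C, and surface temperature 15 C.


T_Curie - T_surf = 503 - 15 = 488 C
Convert q to W/m^2: 83.1 mW/m^2 = 0.0831 W/m^2
d = 488 * 3.3 / 0.0831 = 19379.06 m

19379.06


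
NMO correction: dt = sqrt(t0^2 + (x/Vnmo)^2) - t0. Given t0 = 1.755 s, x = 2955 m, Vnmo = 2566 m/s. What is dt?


x/Vnmo = 2955/2566 = 1.151598
(x/Vnmo)^2 = 1.326178
t0^2 = 3.080025
sqrt(3.080025 + 1.326178) = 2.099096
dt = 2.099096 - 1.755 = 0.344096

0.344096


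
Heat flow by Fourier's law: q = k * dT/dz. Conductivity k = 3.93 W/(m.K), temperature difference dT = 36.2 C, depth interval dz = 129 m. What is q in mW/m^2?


q = k * dT / dz * 1000
= 3.93 * 36.2 / 129 * 1000
= 1.102837 * 1000
= 1102.8372 mW/m^2

1102.8372


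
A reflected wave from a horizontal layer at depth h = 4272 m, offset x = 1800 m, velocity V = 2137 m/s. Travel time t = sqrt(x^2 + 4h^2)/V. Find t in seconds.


x^2 + 4h^2 = 1800^2 + 4*4272^2 = 3240000 + 72999936 = 76239936
sqrt(76239936) = 8731.5483
t = 8731.5483 / 2137 = 4.0859 s

4.0859


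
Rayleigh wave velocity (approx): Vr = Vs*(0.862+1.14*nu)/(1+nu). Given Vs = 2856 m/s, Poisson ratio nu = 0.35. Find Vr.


Numerator factor = 0.862 + 1.14*0.35 = 1.261
Denominator = 1 + 0.35 = 1.35
Vr = 2856 * 1.261 / 1.35 = 2667.72 m/s

2667.72


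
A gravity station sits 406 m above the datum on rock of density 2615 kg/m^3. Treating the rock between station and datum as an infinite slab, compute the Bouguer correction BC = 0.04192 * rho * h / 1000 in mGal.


BC = 0.04192 * rho * h / 1000
= 0.04192 * 2615 * 406 / 1000
= 44.506 mGal

44.506


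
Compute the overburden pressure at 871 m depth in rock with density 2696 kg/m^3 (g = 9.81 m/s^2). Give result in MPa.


P = rho * g * z / 1e6
= 2696 * 9.81 * 871 / 1e6
= 23035998.96 / 1e6
= 23.036 MPa

23.036


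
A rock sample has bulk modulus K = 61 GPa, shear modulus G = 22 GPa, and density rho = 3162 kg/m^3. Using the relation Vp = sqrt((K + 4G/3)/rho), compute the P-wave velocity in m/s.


First compute the effective modulus:
K + 4G/3 = 61e9 + 4*22e9/3 = 90333333333.33 Pa
Then divide by density:
90333333333.33 / 3162 = 28568416.614 Pa/(kg/m^3)
Take the square root:
Vp = sqrt(28568416.614) = 5344.94 m/s

5344.94


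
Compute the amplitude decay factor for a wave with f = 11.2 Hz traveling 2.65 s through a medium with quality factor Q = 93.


pi*f*t/Q = pi*11.2*2.65/93 = 1.002607
A/A0 = exp(-1.002607) = 0.366922

0.366922


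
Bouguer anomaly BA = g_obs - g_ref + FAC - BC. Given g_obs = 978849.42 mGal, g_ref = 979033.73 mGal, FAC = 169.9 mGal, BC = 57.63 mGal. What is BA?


BA = g_obs - g_ref + FAC - BC
= 978849.42 - 979033.73 + 169.9 - 57.63
= -72.04 mGal

-72.04


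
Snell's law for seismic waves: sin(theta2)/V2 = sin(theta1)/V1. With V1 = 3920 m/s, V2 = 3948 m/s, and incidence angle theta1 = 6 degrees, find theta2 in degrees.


sin(theta1) = sin(6 deg) = 0.104528
sin(theta2) = V2/V1 * sin(theta1) = 3948/3920 * 0.104528 = 0.105275
theta2 = arcsin(0.105275) = 6.043 degrees

6.043


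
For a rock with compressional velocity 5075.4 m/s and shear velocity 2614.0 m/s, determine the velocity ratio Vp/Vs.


Vp/Vs = 5075.4 / 2614.0
= 1.9416

1.9416


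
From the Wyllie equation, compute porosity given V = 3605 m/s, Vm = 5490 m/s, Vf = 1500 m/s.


1/V - 1/Vm = 1/3605 - 1/5490 = 9.524e-05
1/Vf - 1/Vm = 1/1500 - 1/5490 = 0.00048452
phi = 9.524e-05 / 0.00048452 = 0.1966

0.1966


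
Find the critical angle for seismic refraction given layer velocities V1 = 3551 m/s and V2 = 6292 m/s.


V1/V2 = 3551/6292 = 0.564367
theta_c = arcsin(0.564367) = 34.3584 degrees

34.3584


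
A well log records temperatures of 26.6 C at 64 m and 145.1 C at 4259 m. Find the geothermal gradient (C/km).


dT = 145.1 - 26.6 = 118.5 C
dz = 4259 - 64 = 4195 m
gradient = dT/dz * 1000 = 118.5/4195 * 1000 = 28.2479 C/km

28.2479


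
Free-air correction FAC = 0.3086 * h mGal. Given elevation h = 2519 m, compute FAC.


FAC = 0.3086 * h
= 0.3086 * 2519
= 777.3634 mGal

777.3634


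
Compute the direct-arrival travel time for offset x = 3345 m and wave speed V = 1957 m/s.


t = x / V
= 3345 / 1957
= 1.7092 s

1.7092


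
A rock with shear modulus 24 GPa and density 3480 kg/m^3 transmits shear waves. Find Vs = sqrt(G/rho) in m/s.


Convert G to Pa: G = 24e9 Pa
Compute G/rho = 24e9 / 3480 = 6896551.7241
Vs = sqrt(6896551.7241) = 2626.13 m/s

2626.13


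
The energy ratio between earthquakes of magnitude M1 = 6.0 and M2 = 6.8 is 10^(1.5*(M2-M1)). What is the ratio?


M2 - M1 = 6.8 - 6.0 = 0.8
1.5 * 0.8 = 1.2
ratio = 10^1.2 = 15.85

15.85


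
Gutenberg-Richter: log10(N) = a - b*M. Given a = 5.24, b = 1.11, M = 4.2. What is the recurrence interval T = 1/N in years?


log10(N) = 5.24 - 1.11*4.2 = 0.578
N = 10^0.578 = 3.784426
T = 1/N = 1/3.784426 = 0.2642 years

0.2642


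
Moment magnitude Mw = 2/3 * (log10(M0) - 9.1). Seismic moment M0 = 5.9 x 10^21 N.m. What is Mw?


log10(M0) = log10(5.9 x 10^21) = 21.7709
Mw = 2/3 * (21.7709 - 9.1)
= 2/3 * 12.6709
= 8.45

8.45


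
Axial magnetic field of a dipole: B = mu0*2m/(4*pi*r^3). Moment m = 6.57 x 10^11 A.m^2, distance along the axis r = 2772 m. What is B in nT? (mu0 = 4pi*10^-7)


m = 6.57 x 10^11 = 657000000000 A.m^2
2m = 1314000000000 A.m^2
r^3 = 2772^3 = 21300003648
B = (4pi*10^-7) * 1314000000000 / (4*pi * 21300003648) * 1e9
= 1651221.098727 / 267663739927.97 * 1e9
= 6169.013 nT

6169.013


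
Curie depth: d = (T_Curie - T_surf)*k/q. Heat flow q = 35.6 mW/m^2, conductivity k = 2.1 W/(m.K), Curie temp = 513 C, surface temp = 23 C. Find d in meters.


T_Curie - T_surf = 513 - 23 = 490 C
Convert q to W/m^2: 35.6 mW/m^2 = 0.0356 W/m^2
d = 490 * 2.1 / 0.0356 = 28904.49 m

28904.49


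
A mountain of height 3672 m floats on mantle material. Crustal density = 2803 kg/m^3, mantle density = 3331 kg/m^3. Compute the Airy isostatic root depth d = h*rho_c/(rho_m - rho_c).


rho_m - rho_c = 3331 - 2803 = 528
d = 3672 * 2803 / 528
= 10292616 / 528
= 19493.59 m

19493.59


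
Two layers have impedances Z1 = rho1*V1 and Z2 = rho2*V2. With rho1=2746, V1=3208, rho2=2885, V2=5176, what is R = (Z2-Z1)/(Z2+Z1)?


Z1 = 2746 * 3208 = 8809168
Z2 = 2885 * 5176 = 14932760
R = (14932760 - 8809168) / (14932760 + 8809168) = 6123592 / 23741928 = 0.2579

0.2579


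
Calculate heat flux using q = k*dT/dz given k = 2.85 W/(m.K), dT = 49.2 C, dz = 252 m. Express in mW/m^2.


q = k * dT / dz * 1000
= 2.85 * 49.2 / 252 * 1000
= 0.556429 * 1000
= 556.4286 mW/m^2

556.4286


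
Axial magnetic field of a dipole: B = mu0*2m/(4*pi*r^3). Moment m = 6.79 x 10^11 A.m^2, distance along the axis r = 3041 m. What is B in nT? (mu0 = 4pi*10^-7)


m = 6.79 x 10^11 = 679000000000 A.m^2
2m = 1358000000000 A.m^2
r^3 = 3041^3 = 28122197921
B = (4pi*10^-7) * 1358000000000 / (4*pi * 28122197921) * 1e9
= 1706513.12943 / 353393961565.65 * 1e9
= 4828.9255 nT

4828.9255


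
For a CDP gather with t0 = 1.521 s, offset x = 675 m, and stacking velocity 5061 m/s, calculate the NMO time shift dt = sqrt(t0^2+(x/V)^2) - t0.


x/Vnmo = 675/5061 = 0.133373
(x/Vnmo)^2 = 0.017788
t0^2 = 2.313441
sqrt(2.313441 + 0.017788) = 1.526836
dt = 1.526836 - 1.521 = 0.005836

0.005836


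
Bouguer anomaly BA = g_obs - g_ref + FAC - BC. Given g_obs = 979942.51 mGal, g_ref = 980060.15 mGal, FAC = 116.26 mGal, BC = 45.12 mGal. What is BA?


BA = g_obs - g_ref + FAC - BC
= 979942.51 - 980060.15 + 116.26 - 45.12
= -46.5 mGal

-46.5


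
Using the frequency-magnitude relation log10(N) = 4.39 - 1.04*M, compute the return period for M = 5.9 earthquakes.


log10(N) = 4.39 - 1.04*5.9 = -1.746
N = 10^-1.746 = 0.017947
T = 1/N = 1/0.017947 = 55.7186 years

55.7186


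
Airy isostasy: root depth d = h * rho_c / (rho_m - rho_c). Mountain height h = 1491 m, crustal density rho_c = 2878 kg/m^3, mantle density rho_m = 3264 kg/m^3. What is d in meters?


rho_m - rho_c = 3264 - 2878 = 386
d = 1491 * 2878 / 386
= 4291098 / 386
= 11116.83 m

11116.83


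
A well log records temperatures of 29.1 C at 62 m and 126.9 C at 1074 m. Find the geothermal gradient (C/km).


dT = 126.9 - 29.1 = 97.8 C
dz = 1074 - 62 = 1012 m
gradient = dT/dz * 1000 = 97.8/1012 * 1000 = 96.6403 C/km

96.6403


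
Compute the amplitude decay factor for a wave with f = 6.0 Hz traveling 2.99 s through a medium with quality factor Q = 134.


pi*f*t/Q = pi*6.0*2.99/134 = 0.420598
A/A0 = exp(-0.420598) = 0.656654

0.656654


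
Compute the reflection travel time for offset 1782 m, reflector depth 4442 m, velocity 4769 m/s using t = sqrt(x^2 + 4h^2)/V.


x^2 + 4h^2 = 1782^2 + 4*4442^2 = 3175524 + 78925456 = 82100980
sqrt(82100980) = 9060.9591
t = 9060.9591 / 4769 = 1.9 s

1.9


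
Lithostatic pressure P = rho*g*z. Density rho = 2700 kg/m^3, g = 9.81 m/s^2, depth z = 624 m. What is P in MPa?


P = rho * g * z / 1e6
= 2700 * 9.81 * 624 / 1e6
= 16527888.0 / 1e6
= 16.5279 MPa

16.5279


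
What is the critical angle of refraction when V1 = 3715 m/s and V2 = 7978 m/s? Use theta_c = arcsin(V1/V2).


V1/V2 = 3715/7978 = 0.465656
theta_c = arcsin(0.465656) = 27.7527 degrees

27.7527


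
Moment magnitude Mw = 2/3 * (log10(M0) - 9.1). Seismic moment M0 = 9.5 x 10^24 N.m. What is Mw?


log10(M0) = log10(9.5 x 10^24) = 24.9777
Mw = 2/3 * (24.9777 - 9.1)
= 2/3 * 15.8777
= 10.59

10.59


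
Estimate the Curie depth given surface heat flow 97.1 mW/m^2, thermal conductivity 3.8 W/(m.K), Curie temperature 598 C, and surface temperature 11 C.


T_Curie - T_surf = 598 - 11 = 587 C
Convert q to W/m^2: 97.1 mW/m^2 = 0.0971 W/m^2
d = 587 * 3.8 / 0.0971 = 22972.19 m

22972.19


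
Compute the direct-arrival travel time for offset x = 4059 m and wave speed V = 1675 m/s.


t = x / V
= 4059 / 1675
= 2.4233 s

2.4233


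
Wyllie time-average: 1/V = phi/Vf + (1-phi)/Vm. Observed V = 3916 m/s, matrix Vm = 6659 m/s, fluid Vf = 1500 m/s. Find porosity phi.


1/V - 1/Vm = 1/3916 - 1/6659 = 0.00010519
1/Vf - 1/Vm = 1/1500 - 1/6659 = 0.00051649
phi = 0.00010519 / 0.00051649 = 0.2037

0.2037


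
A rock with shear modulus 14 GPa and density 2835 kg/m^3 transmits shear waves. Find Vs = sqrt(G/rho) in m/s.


Convert G to Pa: G = 14e9 Pa
Compute G/rho = 14e9 / 2835 = 4938271.6049
Vs = sqrt(4938271.6049) = 2222.22 m/s

2222.22


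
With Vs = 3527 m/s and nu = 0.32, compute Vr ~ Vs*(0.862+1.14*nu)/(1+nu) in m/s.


Numerator factor = 0.862 + 1.14*0.32 = 1.2268
Denominator = 1 + 0.32 = 1.32
Vr = 3527 * 1.2268 / 1.32 = 3277.97 m/s

3277.97


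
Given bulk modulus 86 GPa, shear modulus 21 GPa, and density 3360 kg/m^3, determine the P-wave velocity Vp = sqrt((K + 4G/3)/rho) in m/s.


First compute the effective modulus:
K + 4G/3 = 86e9 + 4*21e9/3 = 114000000000.0 Pa
Then divide by density:
114000000000.0 / 3360 = 33928571.4286 Pa/(kg/m^3)
Take the square root:
Vp = sqrt(33928571.4286) = 5824.82 m/s

5824.82


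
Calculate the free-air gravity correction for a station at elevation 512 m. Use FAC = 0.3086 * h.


FAC = 0.3086 * h
= 0.3086 * 512
= 158.0032 mGal

158.0032


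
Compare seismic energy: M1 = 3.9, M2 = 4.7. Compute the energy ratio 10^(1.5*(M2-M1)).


M2 - M1 = 4.7 - 3.9 = 0.8
1.5 * 0.8 = 1.2
ratio = 10^1.2 = 15.85

15.85


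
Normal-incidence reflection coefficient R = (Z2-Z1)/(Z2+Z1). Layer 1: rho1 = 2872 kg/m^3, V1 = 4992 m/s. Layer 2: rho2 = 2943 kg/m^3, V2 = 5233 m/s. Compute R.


Z1 = 2872 * 4992 = 14337024
Z2 = 2943 * 5233 = 15400719
R = (15400719 - 14337024) / (15400719 + 14337024) = 1063695 / 29737743 = 0.0358

0.0358


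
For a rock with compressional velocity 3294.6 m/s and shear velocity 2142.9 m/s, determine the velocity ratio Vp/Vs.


Vp/Vs = 3294.6 / 2142.9
= 1.5374

1.5374


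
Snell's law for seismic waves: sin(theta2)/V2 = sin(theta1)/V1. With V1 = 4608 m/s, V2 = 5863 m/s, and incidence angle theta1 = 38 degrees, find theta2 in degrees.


sin(theta1) = sin(38 deg) = 0.615661
sin(theta2) = V2/V1 * sin(theta1) = 5863/4608 * 0.615661 = 0.783338
theta2 = arcsin(0.783338) = 51.5673 degrees

51.5673


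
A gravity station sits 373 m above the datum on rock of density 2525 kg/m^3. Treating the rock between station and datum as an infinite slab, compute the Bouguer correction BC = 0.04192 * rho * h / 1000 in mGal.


BC = 0.04192 * rho * h / 1000
= 0.04192 * 2525 * 373 / 1000
= 39.4813 mGal

39.4813


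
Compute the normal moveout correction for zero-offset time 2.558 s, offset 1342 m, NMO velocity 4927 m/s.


x/Vnmo = 1342/4927 = 0.272377
(x/Vnmo)^2 = 0.074189
t0^2 = 6.543364
sqrt(6.543364 + 0.074189) = 2.572461
dt = 2.572461 - 2.558 = 0.014461

0.014461


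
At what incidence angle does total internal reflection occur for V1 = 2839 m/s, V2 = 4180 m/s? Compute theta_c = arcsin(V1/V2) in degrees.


V1/V2 = 2839/4180 = 0.679187
theta_c = arcsin(0.679187) = 42.7801 degrees

42.7801


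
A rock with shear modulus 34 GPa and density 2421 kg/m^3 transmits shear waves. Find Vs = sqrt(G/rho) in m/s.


Convert G to Pa: G = 34e9 Pa
Compute G/rho = 34e9 / 2421 = 14043783.5605
Vs = sqrt(14043783.5605) = 3747.5 m/s

3747.5


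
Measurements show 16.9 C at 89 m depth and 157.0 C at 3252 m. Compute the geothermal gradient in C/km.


dT = 157.0 - 16.9 = 140.1 C
dz = 3252 - 89 = 3163 m
gradient = dT/dz * 1000 = 140.1/3163 * 1000 = 44.2934 C/km

44.2934


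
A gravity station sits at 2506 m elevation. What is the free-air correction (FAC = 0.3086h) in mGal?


FAC = 0.3086 * h
= 0.3086 * 2506
= 773.3516 mGal

773.3516


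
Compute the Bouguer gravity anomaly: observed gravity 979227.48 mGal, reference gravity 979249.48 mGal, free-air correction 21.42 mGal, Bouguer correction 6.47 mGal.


BA = g_obs - g_ref + FAC - BC
= 979227.48 - 979249.48 + 21.42 - 6.47
= -7.05 mGal

-7.05


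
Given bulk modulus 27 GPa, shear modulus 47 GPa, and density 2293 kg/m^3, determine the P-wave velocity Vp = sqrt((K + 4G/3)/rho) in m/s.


First compute the effective modulus:
K + 4G/3 = 27e9 + 4*47e9/3 = 89666666666.67 Pa
Then divide by density:
89666666666.67 / 2293 = 39104521.006 Pa/(kg/m^3)
Take the square root:
Vp = sqrt(39104521.006) = 6253.36 m/s

6253.36


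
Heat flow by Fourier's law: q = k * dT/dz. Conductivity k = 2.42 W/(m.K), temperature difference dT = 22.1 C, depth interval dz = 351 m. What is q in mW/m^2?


q = k * dT / dz * 1000
= 2.42 * 22.1 / 351 * 1000
= 0.15237 * 1000
= 152.3704 mW/m^2

152.3704


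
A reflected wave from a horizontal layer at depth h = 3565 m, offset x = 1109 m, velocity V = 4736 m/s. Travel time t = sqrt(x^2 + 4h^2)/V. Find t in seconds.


x^2 + 4h^2 = 1109^2 + 4*3565^2 = 1229881 + 50836900 = 52066781
sqrt(52066781) = 7215.7315
t = 7215.7315 / 4736 = 1.5236 s

1.5236


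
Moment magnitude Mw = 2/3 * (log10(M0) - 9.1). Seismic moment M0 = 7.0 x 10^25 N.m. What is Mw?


log10(M0) = log10(7.0 x 10^25) = 25.8451
Mw = 2/3 * (25.8451 - 9.1)
= 2/3 * 16.7451
= 11.16

11.16


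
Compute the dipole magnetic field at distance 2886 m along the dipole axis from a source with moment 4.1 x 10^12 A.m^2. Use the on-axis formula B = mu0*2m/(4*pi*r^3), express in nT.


m = 4.1 x 10^12 = 4100000000000 A.m^2
2m = 8200000000000 A.m^2
r^3 = 2886^3 = 24037482456
B = (4pi*10^-7) * 8200000000000 / (4*pi * 24037482456) * 1e9
= 10304423.903775 / 302063913178.25 * 1e9
= 34113.3894 nT

34113.3894


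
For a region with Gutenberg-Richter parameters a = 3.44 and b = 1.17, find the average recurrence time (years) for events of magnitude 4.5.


log10(N) = 3.44 - 1.17*4.5 = -1.825
N = 10^-1.825 = 0.014962
T = 1/N = 1/0.014962 = 66.8344 years

66.8344


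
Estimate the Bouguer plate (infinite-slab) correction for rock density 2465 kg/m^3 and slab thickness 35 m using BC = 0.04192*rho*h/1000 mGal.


BC = 0.04192 * rho * h / 1000
= 0.04192 * 2465 * 35 / 1000
= 3.6166 mGal

3.6166


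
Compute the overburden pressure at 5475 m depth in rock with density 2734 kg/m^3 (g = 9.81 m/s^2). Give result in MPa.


P = rho * g * z / 1e6
= 2734 * 9.81 * 5475 / 1e6
= 146842456.5 / 1e6
= 146.8425 MPa

146.8425


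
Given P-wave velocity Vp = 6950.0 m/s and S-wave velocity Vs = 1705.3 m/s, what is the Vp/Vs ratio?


Vp/Vs = 6950.0 / 1705.3
= 4.0755

4.0755


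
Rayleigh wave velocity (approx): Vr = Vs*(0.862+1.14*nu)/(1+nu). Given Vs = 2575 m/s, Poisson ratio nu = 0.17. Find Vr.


Numerator factor = 0.862 + 1.14*0.17 = 1.0558
Denominator = 1 + 0.17 = 1.17
Vr = 2575 * 1.0558 / 1.17 = 2323.66 m/s

2323.66


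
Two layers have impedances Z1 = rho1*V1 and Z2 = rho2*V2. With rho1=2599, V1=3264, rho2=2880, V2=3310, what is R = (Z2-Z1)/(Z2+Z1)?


Z1 = 2599 * 3264 = 8483136
Z2 = 2880 * 3310 = 9532800
R = (9532800 - 8483136) / (9532800 + 8483136) = 1049664 / 18015936 = 0.0583

0.0583


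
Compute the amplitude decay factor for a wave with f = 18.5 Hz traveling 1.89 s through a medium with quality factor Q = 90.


pi*f*t/Q = pi*18.5*1.89/90 = 1.220509
A/A0 = exp(-1.220509) = 0.29508

0.29508


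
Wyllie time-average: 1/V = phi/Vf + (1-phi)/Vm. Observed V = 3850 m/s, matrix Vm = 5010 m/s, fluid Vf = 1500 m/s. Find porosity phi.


1/V - 1/Vm = 1/3850 - 1/5010 = 6.014e-05
1/Vf - 1/Vm = 1/1500 - 1/5010 = 0.00046707
phi = 6.014e-05 / 0.00046707 = 0.1288

0.1288


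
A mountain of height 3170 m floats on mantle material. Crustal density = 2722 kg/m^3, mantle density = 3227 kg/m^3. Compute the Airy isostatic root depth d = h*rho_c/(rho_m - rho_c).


rho_m - rho_c = 3227 - 2722 = 505
d = 3170 * 2722 / 505
= 8628740 / 505
= 17086.61 m

17086.61


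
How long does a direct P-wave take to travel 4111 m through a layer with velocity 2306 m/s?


t = x / V
= 4111 / 2306
= 1.7827 s

1.7827


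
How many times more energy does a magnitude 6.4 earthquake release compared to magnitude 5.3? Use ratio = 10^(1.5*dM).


M2 - M1 = 6.4 - 5.3 = 1.1
1.5 * 1.1 = 1.65
ratio = 10^1.65 = 44.67

44.67


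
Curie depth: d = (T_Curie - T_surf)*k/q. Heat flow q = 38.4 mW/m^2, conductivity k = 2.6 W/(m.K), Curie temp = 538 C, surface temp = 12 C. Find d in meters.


T_Curie - T_surf = 538 - 12 = 526 C
Convert q to W/m^2: 38.4 mW/m^2 = 0.0384 W/m^2
d = 526 * 2.6 / 0.0384 = 35614.58 m

35614.58


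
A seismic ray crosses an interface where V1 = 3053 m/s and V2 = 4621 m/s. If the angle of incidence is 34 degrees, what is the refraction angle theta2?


sin(theta1) = sin(34 deg) = 0.559193
sin(theta2) = V2/V1 * sin(theta1) = 4621/3053 * 0.559193 = 0.846391
theta2 = arcsin(0.846391) = 57.8212 degrees

57.8212


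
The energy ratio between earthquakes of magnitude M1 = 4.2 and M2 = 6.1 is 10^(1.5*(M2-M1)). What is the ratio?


M2 - M1 = 6.1 - 4.2 = 1.9
1.5 * 1.9 = 2.85
ratio = 10^2.85 = 707.95

707.95


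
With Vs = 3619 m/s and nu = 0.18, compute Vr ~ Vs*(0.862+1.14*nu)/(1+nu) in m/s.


Numerator factor = 0.862 + 1.14*0.18 = 1.0672
Denominator = 1 + 0.18 = 1.18
Vr = 3619 * 1.0672 / 1.18 = 3273.05 m/s

3273.05


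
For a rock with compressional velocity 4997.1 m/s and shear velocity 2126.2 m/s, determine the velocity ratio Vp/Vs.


Vp/Vs = 4997.1 / 2126.2
= 2.3502

2.3502


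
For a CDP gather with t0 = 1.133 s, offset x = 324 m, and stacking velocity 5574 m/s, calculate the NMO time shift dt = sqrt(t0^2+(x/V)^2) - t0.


x/Vnmo = 324/5574 = 0.058127
(x/Vnmo)^2 = 0.003379
t0^2 = 1.283689
sqrt(1.283689 + 0.003379) = 1.13449
dt = 1.13449 - 1.133 = 0.00149

0.00149


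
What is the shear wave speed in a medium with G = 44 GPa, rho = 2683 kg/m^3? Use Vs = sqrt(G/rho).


Convert G to Pa: G = 44e9 Pa
Compute G/rho = 44e9 / 2683 = 16399552.7395
Vs = sqrt(16399552.7395) = 4049.64 m/s

4049.64


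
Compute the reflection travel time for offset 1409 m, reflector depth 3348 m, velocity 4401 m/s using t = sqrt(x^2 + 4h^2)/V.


x^2 + 4h^2 = 1409^2 + 4*3348^2 = 1985281 + 44836416 = 46821697
sqrt(46821697) = 6842.6382
t = 6842.6382 / 4401 = 1.5548 s

1.5548


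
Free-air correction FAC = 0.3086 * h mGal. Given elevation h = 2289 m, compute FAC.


FAC = 0.3086 * h
= 0.3086 * 2289
= 706.3854 mGal

706.3854


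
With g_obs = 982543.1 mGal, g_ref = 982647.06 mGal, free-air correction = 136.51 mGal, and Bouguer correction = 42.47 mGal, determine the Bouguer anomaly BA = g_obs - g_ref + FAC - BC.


BA = g_obs - g_ref + FAC - BC
= 982543.1 - 982647.06 + 136.51 - 42.47
= -9.92 mGal

-9.92


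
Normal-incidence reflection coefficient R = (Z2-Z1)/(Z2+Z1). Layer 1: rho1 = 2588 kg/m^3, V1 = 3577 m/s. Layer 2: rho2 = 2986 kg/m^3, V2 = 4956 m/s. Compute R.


Z1 = 2588 * 3577 = 9257276
Z2 = 2986 * 4956 = 14798616
R = (14798616 - 9257276) / (14798616 + 9257276) = 5541340 / 24055892 = 0.2304

0.2304


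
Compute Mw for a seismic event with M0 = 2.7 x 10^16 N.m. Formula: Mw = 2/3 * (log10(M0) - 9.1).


log10(M0) = log10(2.7 x 10^16) = 16.4314
Mw = 2/3 * (16.4314 - 9.1)
= 2/3 * 7.3314
= 4.89

4.89


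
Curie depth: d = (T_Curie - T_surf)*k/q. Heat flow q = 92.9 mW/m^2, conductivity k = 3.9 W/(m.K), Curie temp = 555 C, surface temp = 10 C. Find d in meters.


T_Curie - T_surf = 555 - 10 = 545 C
Convert q to W/m^2: 92.9 mW/m^2 = 0.0929 W/m^2
d = 545 * 3.9 / 0.0929 = 22879.44 m

22879.44


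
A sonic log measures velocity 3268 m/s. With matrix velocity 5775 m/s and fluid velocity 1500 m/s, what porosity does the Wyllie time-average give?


1/V - 1/Vm = 1/3268 - 1/5775 = 0.00013284
1/Vf - 1/Vm = 1/1500 - 1/5775 = 0.00049351
phi = 0.00013284 / 0.00049351 = 0.2692

0.2692


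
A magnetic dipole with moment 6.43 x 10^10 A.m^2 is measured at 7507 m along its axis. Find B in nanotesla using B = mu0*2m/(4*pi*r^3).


m = 6.43 x 10^10 = 64300000000 A.m^2
2m = 128600000000 A.m^2
r^3 = 7507^3 = 423057352843
B = (4pi*10^-7) * 128600000000 / (4*pi * 423057352843) * 1e9
= 161603.526101 / 5316295486954.86 * 1e9
= 30.3978 nT

30.3978


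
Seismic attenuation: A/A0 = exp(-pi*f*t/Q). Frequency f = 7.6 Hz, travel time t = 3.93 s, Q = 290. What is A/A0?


pi*f*t/Q = pi*7.6*3.93/290 = 0.323562
A/A0 = exp(-0.323562) = 0.723567

0.723567


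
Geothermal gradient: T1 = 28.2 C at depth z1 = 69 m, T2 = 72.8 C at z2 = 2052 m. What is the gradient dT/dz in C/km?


dT = 72.8 - 28.2 = 44.6 C
dz = 2052 - 69 = 1983 m
gradient = dT/dz * 1000 = 44.6/1983 * 1000 = 22.4912 C/km

22.4912


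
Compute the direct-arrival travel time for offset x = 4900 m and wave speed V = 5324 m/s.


t = x / V
= 4900 / 5324
= 0.9204 s

0.9204


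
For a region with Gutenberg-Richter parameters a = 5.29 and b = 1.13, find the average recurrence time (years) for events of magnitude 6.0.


log10(N) = 5.29 - 1.13*6.0 = -1.49
N = 10^-1.49 = 0.032359
T = 1/N = 1/0.032359 = 30.903 years

30.903


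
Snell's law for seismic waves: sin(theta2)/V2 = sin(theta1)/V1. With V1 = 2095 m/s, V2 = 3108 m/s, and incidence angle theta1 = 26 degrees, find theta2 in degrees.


sin(theta1) = sin(26 deg) = 0.438371
sin(theta2) = V2/V1 * sin(theta1) = 3108/2095 * 0.438371 = 0.650338
theta2 = arcsin(0.650338) = 40.5671 degrees

40.5671


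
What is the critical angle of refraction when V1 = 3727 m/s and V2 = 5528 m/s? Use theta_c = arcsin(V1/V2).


V1/V2 = 3727/5528 = 0.674204
theta_c = arcsin(0.674204) = 42.3924 degrees

42.3924


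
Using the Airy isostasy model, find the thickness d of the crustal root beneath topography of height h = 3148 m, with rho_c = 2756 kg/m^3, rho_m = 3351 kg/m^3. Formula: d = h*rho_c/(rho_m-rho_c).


rho_m - rho_c = 3351 - 2756 = 595
d = 3148 * 2756 / 595
= 8675888 / 595
= 14581.32 m

14581.32


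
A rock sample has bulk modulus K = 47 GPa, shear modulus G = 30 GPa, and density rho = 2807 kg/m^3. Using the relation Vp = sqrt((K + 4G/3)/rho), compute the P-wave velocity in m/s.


First compute the effective modulus:
K + 4G/3 = 47e9 + 4*30e9/3 = 87000000000.0 Pa
Then divide by density:
87000000000.0 / 2807 = 30993943.7121 Pa/(kg/m^3)
Take the square root:
Vp = sqrt(30993943.7121) = 5567.22 m/s

5567.22


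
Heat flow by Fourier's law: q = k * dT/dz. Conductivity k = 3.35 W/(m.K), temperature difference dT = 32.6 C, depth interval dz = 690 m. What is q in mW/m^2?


q = k * dT / dz * 1000
= 3.35 * 32.6 / 690 * 1000
= 0.158275 * 1000
= 158.2754 mW/m^2

158.2754


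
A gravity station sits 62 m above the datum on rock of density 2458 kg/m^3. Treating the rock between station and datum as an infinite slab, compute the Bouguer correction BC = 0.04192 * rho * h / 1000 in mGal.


BC = 0.04192 * rho * h / 1000
= 0.04192 * 2458 * 62 / 1000
= 6.3884 mGal

6.3884


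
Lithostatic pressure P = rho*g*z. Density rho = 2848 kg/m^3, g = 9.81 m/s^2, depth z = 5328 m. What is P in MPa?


P = rho * g * z / 1e6
= 2848 * 9.81 * 5328 / 1e6
= 148858352.64 / 1e6
= 148.8584 MPa

148.8584


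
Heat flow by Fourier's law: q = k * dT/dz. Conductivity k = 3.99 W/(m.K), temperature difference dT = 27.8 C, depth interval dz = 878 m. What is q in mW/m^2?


q = k * dT / dz * 1000
= 3.99 * 27.8 / 878 * 1000
= 0.126335 * 1000
= 126.3349 mW/m^2

126.3349


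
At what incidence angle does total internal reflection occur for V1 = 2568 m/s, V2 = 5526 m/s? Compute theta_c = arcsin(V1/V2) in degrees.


V1/V2 = 2568/5526 = 0.464712
theta_c = arcsin(0.464712) = 27.6916 degrees

27.6916


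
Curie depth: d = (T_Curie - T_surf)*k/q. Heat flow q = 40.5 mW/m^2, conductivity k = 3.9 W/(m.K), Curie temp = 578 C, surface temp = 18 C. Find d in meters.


T_Curie - T_surf = 578 - 18 = 560 C
Convert q to W/m^2: 40.5 mW/m^2 = 0.0405 W/m^2
d = 560 * 3.9 / 0.0405 = 53925.93 m

53925.93


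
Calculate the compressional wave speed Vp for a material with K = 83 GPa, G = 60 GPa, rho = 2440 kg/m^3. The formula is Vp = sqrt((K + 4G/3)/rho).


First compute the effective modulus:
K + 4G/3 = 83e9 + 4*60e9/3 = 163000000000.0 Pa
Then divide by density:
163000000000.0 / 2440 = 66803278.6885 Pa/(kg/m^3)
Take the square root:
Vp = sqrt(66803278.6885) = 8173.33 m/s

8173.33


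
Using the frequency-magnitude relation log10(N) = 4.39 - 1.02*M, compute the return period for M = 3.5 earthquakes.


log10(N) = 4.39 - 1.02*3.5 = 0.82
N = 10^0.82 = 6.606934
T = 1/N = 1/6.606934 = 0.1514 years

0.1514


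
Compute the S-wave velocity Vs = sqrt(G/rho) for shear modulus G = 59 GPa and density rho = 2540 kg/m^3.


Convert G to Pa: G = 59e9 Pa
Compute G/rho = 59e9 / 2540 = 23228346.4567
Vs = sqrt(23228346.4567) = 4819.58 m/s

4819.58


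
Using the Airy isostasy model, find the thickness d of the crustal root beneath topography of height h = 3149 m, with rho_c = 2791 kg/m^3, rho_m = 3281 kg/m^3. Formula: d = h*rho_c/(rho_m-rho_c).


rho_m - rho_c = 3281 - 2791 = 490
d = 3149 * 2791 / 490
= 8788859 / 490
= 17936.45 m

17936.45


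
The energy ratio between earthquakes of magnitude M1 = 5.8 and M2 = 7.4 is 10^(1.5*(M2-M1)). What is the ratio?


M2 - M1 = 7.4 - 5.8 = 1.6
1.5 * 1.6 = 2.4
ratio = 10^2.4 = 251.19

251.19


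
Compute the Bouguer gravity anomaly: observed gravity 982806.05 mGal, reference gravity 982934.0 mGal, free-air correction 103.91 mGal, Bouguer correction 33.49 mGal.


BA = g_obs - g_ref + FAC - BC
= 982806.05 - 982934.0 + 103.91 - 33.49
= -57.53 mGal

-57.53


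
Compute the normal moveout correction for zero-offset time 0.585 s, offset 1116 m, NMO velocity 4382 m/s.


x/Vnmo = 1116/4382 = 0.254678
(x/Vnmo)^2 = 0.064861
t0^2 = 0.342225
sqrt(0.342225 + 0.064861) = 0.638033
dt = 0.638033 - 0.585 = 0.053033

0.053033


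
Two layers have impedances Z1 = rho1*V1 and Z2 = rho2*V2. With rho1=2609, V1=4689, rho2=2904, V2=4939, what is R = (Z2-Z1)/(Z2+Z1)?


Z1 = 2609 * 4689 = 12233601
Z2 = 2904 * 4939 = 14342856
R = (14342856 - 12233601) / (14342856 + 12233601) = 2109255 / 26576457 = 0.0794

0.0794


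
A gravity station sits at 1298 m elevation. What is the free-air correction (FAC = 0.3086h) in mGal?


FAC = 0.3086 * h
= 0.3086 * 1298
= 400.5628 mGal

400.5628


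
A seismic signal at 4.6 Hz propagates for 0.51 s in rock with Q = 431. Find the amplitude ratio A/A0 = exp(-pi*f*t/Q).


pi*f*t/Q = pi*4.6*0.51/431 = 0.0171
A/A0 = exp(-0.0171) = 0.983045

0.983045


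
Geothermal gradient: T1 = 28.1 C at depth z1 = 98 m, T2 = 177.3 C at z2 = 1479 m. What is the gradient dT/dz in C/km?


dT = 177.3 - 28.1 = 149.2 C
dz = 1479 - 98 = 1381 m
gradient = dT/dz * 1000 = 149.2/1381 * 1000 = 108.0377 C/km

108.0377


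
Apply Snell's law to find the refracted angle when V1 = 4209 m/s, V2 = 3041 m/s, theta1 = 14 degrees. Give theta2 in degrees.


sin(theta1) = sin(14 deg) = 0.241922
sin(theta2) = V2/V1 * sin(theta1) = 3041/4209 * 0.241922 = 0.174788
theta2 = arcsin(0.174788) = 10.0663 degrees

10.0663


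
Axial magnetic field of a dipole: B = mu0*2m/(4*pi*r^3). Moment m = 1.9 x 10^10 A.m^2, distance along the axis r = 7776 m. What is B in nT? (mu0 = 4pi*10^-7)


m = 1.9 x 10^10 = 19000000000 A.m^2
2m = 38000000000 A.m^2
r^3 = 7776^3 = 470184984576
B = (4pi*10^-7) * 38000000000 / (4*pi * 470184984576) * 1e9
= 47752.208335 / 5908518773488.77 * 1e9
= 8.0819 nT

8.0819


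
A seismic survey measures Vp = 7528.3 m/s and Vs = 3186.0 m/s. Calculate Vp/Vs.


Vp/Vs = 7528.3 / 3186.0
= 2.3629

2.3629


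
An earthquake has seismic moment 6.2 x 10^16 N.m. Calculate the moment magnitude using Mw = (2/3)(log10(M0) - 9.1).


log10(M0) = log10(6.2 x 10^16) = 16.7924
Mw = 2/3 * (16.7924 - 9.1)
= 2/3 * 7.6924
= 5.13

5.13


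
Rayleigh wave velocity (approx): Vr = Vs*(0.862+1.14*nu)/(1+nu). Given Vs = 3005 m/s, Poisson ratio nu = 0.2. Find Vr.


Numerator factor = 0.862 + 1.14*0.2 = 1.09
Denominator = 1 + 0.2 = 1.2
Vr = 3005 * 1.09 / 1.2 = 2729.54 m/s

2729.54


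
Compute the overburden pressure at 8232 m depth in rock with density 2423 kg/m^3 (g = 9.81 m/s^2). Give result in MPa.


P = rho * g * z / 1e6
= 2423 * 9.81 * 8232 / 1e6
= 195671594.16 / 1e6
= 195.6716 MPa

195.6716


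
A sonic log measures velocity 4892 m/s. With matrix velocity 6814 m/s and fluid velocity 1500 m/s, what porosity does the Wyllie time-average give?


1/V - 1/Vm = 1/4892 - 1/6814 = 5.766e-05
1/Vf - 1/Vm = 1/1500 - 1/6814 = 0.00051991
phi = 5.766e-05 / 0.00051991 = 0.1109

0.1109


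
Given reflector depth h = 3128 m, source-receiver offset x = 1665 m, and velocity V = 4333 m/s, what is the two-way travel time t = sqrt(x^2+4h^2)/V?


x^2 + 4h^2 = 1665^2 + 4*3128^2 = 2772225 + 39137536 = 41909761
sqrt(41909761) = 6473.7749
t = 6473.7749 / 4333 = 1.4941 s

1.4941


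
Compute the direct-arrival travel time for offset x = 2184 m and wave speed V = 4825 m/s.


t = x / V
= 2184 / 4825
= 0.4526 s

0.4526


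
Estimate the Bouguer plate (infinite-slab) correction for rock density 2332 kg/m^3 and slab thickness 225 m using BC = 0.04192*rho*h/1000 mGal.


BC = 0.04192 * rho * h / 1000
= 0.04192 * 2332 * 225 / 1000
= 21.9954 mGal

21.9954


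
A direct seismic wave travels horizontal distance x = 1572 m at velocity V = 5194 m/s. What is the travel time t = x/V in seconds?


t = x / V
= 1572 / 5194
= 0.3027 s

0.3027


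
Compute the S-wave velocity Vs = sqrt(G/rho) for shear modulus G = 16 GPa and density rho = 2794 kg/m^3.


Convert G to Pa: G = 16e9 Pa
Compute G/rho = 16e9 / 2794 = 5726556.9077
Vs = sqrt(5726556.9077) = 2393.02 m/s

2393.02


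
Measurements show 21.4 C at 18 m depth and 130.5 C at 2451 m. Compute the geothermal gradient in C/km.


dT = 130.5 - 21.4 = 109.1 C
dz = 2451 - 18 = 2433 m
gradient = dT/dz * 1000 = 109.1/2433 * 1000 = 44.8418 C/km

44.8418


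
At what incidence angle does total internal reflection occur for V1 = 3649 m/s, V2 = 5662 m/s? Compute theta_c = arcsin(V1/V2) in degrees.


V1/V2 = 3649/5662 = 0.644472
theta_c = arcsin(0.644472) = 40.1261 degrees

40.1261


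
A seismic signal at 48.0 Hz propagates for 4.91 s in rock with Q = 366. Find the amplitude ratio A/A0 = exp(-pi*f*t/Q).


pi*f*t/Q = pi*48.0*4.91/366 = 2.02298
A/A0 = exp(-2.02298) = 0.132261

0.132261


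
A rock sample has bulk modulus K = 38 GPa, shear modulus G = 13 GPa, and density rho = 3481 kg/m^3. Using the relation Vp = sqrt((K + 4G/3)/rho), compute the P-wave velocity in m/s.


First compute the effective modulus:
K + 4G/3 = 38e9 + 4*13e9/3 = 55333333333.33 Pa
Then divide by density:
55333333333.33 / 3481 = 15895815.3787 Pa/(kg/m^3)
Take the square root:
Vp = sqrt(15895815.3787) = 3986.96 m/s

3986.96


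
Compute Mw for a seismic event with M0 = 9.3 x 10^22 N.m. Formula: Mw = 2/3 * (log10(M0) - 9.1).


log10(M0) = log10(9.3 x 10^22) = 22.9685
Mw = 2/3 * (22.9685 - 9.1)
= 2/3 * 13.8685
= 9.25

9.25


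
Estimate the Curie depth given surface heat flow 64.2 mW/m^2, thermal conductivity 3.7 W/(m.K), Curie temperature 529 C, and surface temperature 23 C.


T_Curie - T_surf = 529 - 23 = 506 C
Convert q to W/m^2: 64.2 mW/m^2 = 0.0642 W/m^2
d = 506 * 3.7 / 0.0642 = 29161.99 m

29161.99


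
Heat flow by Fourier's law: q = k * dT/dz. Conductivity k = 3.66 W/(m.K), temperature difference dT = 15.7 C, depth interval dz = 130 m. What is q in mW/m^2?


q = k * dT / dz * 1000
= 3.66 * 15.7 / 130 * 1000
= 0.442015 * 1000
= 442.0154 mW/m^2

442.0154


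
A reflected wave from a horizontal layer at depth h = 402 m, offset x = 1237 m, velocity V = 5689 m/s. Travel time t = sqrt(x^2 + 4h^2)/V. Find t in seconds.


x^2 + 4h^2 = 1237^2 + 4*402^2 = 1530169 + 646416 = 2176585
sqrt(2176585) = 1475.3254
t = 1475.3254 / 5689 = 0.2593 s

0.2593


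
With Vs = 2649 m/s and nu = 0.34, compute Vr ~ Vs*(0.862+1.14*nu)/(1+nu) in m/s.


Numerator factor = 0.862 + 1.14*0.34 = 1.2496
Denominator = 1 + 0.34 = 1.34
Vr = 2649 * 1.2496 / 1.34 = 2470.29 m/s

2470.29


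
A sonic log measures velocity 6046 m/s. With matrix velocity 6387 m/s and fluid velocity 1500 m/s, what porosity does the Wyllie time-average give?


1/V - 1/Vm = 1/6046 - 1/6387 = 8.83e-06
1/Vf - 1/Vm = 1/1500 - 1/6387 = 0.0005101
phi = 8.83e-06 / 0.0005101 = 0.0173

0.0173
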